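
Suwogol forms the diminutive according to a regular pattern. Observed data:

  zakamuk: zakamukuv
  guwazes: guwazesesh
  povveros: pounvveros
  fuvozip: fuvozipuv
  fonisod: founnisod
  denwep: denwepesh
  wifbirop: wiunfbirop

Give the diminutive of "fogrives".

wifbirop and denwep both end in -p yet inflect differently (wiunfbirop, denwepesh), so the final letter is not what conditions the rule; the last vowel is.
"fogrives" has last vowel 'e'. The stems whose last vowel is 'e' (denwep → denwepesh, guwazes → guwazesesh) add -esh.
So fogrives → fogrivesesh.

fogrivesesh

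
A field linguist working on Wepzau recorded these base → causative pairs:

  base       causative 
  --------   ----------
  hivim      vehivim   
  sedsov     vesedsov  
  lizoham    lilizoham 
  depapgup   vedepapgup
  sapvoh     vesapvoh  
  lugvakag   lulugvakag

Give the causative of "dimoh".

vedimoh

lizoham and hivim both end in -m yet inflect differently (lilizoham, vehivim), so the final letter is not what conditions the rule; the last vowel is.
"dimoh" has last vowel 'o'. The stems whose last vowel is 'o' (sapvoh → vesapvoh, sedsov → vesedsov) add the prefix ve-.
The other pattern: stems whose last vowel is 'a' repeat the first consonant+vowel as a prefix.
So dimoh → vedimoh.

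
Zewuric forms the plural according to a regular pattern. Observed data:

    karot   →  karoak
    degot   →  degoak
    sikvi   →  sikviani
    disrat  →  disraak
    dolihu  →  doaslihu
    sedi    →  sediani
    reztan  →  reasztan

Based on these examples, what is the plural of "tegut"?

"tegut" ends in -t. The stems ending in -t (karot → karoak, degot → degoak, disrat → disraak) drop the final letter and add -ak.
So tegut → teguak.

teguak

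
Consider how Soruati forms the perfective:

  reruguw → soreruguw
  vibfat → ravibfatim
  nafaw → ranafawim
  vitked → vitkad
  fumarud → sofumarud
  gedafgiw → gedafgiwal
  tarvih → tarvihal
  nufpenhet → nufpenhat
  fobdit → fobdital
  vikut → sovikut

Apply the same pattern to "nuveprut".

vibfat and nufpenhet both end in -t yet inflect differently (ravibfatim, nufpenhat), so the final letter is not what conditions the rule; the last vowel is.
"nuveprut" has last vowel 'u'. The stems whose last vowel is 'u' (fumarud → sofumarud, reruguw → soreruguw, vikut → sovikut) add the prefix so-.
The other patterns: stems whose last vowel is 'a' add ra- … -im around the stem; stems whose last vowel is 'e' change the last vowel to 'a'; stems whose last vowel is 'i' add -al.
So nuveprut → sonuveprut.

sonuveprut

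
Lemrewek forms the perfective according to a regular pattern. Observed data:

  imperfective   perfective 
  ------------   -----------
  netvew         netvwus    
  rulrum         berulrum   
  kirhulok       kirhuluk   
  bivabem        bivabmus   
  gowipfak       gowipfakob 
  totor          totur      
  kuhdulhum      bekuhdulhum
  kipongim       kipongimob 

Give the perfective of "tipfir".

tipfirob

"tipfir" has last vowel 'i'. The one such stem in the data (kipongim → kipongimob) adds -ob, so the same rule applies.
So tipfir → tipfirob.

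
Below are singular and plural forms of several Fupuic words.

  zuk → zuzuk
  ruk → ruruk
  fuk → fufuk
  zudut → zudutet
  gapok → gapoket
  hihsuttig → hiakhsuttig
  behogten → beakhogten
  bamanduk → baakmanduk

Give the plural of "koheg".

koheget

zuk and gapok both end in -k yet inflect differently (zuzuk, gapoket), so the final letter is not what conditions the rule; the number of vowels is.
"koheg" has 2 vowels. The stems with 2 vowels (zudut → zudutet, gapok → gapoket) add -et.
So koheg → koheget.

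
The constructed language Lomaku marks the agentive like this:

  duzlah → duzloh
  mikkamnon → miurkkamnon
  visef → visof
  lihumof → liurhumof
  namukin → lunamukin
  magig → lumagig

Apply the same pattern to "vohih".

namukin and mikkamnon both end in -n yet inflect differently (lunamukin, miurkkamnon), so the final letter is not what conditions the rule; the last vowel is.
"vohih" has last vowel 'i'. The stems whose last vowel is 'i' (magig → lumagig, namukin → lunamukin) add the prefix lu-.
The other patterns: stems whose last vowel is 'a' or 'e' change the last vowel to 'o'; stems whose last vowel is 'o' insert -ur- after the first vowel.
So vohih → luvohih.

luvohih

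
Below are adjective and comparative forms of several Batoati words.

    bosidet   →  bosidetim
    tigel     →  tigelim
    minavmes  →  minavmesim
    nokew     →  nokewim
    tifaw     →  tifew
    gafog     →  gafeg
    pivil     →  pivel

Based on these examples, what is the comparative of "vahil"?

vahel

"vahil" has last vowel 'i'. The one such stem in the data (pivil → pivel) changes the last vowel to 'e' (as do tifaw, gafog), so the same rule applies.
The other pattern: stems whose last vowel is 'e' add -im.
So vahil → vahel.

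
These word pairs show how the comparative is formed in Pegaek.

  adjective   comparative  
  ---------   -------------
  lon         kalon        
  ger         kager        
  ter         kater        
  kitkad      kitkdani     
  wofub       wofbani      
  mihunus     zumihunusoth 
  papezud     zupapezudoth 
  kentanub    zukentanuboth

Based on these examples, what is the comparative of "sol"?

kasol

kitkad and papezud both end in -d yet inflect differently (kitkdani, zupapezudoth), so the final letter is not what conditions the rule; the number of vowels is.
"sol" has 1 vowel. The stems with 1 vowel (lon → kalon, ger → kager, ter → kater) add the prefix ka-.
The other patterns: stems with 2 vowels delete the last vowel and add -ani; stems with 3 vowels add zu- … -oth around the stem.
So sol → kasol.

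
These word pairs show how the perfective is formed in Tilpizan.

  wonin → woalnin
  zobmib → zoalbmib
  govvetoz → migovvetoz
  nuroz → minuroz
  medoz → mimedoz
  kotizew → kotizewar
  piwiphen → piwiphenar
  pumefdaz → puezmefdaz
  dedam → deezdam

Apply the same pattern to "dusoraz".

duezsoraz

wonin and piwiphen both end in -n yet inflect differently (woalnin, piwiphenar), so the final letter is not what conditions the rule; the last vowel is.
"dusoraz" has last vowel 'a'. The stems whose last vowel is 'a' (pumefdaz → puezmefdaz, dedam → deezdam) insert -ez- after the first vowel.
The other patterns: stems whose last vowel is 'i' insert -al- after the first vowel; stems whose last vowel is 'o' add the prefix mi-; stems whose last vowel is 'e' add -ar.
So dusoraz → duezsoraz.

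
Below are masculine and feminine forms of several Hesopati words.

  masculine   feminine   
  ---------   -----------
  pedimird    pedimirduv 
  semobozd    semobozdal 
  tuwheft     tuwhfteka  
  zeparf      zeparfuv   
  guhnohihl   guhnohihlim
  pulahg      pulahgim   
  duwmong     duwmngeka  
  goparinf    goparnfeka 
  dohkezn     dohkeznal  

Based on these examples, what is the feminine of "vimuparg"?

semobozd and pedimird both end in -d yet inflect differently (semobozdal, pedimirduv), so the final letter is not what conditions the rule; the second-to-last letter is.
"vimuparg" has second-to-last letter 'r'. The stems whose second-to-last letter is 'r' (pedimird → pedimirduv, zeparf → zeparfuv) add -uv.
The other patterns: stems whose second-to-last letter is 'z' add -al; stems whose second-to-last letter is 'h' add -im; stems whose second-to-last letter is 'f' or 'n' delete the last vowel and add -eka.
So vimuparg → vimuparguv.

vimuparguv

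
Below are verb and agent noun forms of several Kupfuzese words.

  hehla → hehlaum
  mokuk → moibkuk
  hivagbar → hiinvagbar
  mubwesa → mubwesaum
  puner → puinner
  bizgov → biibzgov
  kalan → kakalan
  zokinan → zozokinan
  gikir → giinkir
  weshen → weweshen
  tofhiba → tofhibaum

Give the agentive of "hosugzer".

"hosugzer" ends in -r. The stems ending in -r (gikir → giinkir, hivagbar → hiinvagbar, puner → puinner) insert -in- after the first vowel.
So hosugzer → hoinsugzer.

hoinsugzer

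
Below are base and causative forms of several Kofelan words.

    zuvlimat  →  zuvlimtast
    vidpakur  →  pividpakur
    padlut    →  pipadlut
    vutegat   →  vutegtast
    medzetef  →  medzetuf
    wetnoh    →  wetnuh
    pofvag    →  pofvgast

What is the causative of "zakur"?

padlut and vutegat both end in -t yet inflect differently (pipadlut, vutegtast), so the final letter is not what conditions the rule; the last vowel is.
"zakur" has last vowel 'u'. The stems whose last vowel is 'u' (vidpakur → pividpakur, padlut → pipadlut) add the prefix pi-.
The other patterns: stems whose last vowel is 'a' delete the last vowel and add -ast; stems whose last vowel is 'e' or 'o' change the last vowel to 'u'.
So zakur → pizakur.

pizakur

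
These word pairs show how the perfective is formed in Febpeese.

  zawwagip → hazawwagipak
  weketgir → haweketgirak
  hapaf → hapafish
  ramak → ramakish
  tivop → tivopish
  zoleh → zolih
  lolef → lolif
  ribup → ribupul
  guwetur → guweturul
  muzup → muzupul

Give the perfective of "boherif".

haboherifak

zawwagip and tivop both end in -p yet inflect differently (hazawwagipak, tivopish), so the final letter is not what conditions the rule; the last vowel is.
"boherif" has last vowel 'i'. The stems whose last vowel is 'i' (zawwagip → hazawwagipak, weketgir → haweketgirak) add ha- … -ak around the stem.
So boherif → haboherifak.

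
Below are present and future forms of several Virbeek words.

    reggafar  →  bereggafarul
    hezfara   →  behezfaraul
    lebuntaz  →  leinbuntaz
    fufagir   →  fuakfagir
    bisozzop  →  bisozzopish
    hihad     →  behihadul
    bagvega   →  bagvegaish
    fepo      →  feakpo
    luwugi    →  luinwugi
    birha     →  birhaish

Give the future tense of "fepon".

fufagir and reggafar both end in -r yet inflect differently (fuakfagir, bereggafarul), so the final letter is not what conditions the rule; the first letter is.
"fepon" begins with f-. The stems beginning with f- (fufagir → fuakfagir, fepo → feakpo) insert -ak- after the first vowel.
So fepon → feakpon.

feakpon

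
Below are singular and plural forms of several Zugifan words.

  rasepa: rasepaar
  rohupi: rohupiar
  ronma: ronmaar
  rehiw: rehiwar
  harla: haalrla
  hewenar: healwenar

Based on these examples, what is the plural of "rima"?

rasepa and harla both end in -a yet inflect differently (rasepaar, haalrla), so the final letter is not what conditions the rule; the first letter is.
"rima" begins with r-. The stems beginning with r- (rasepa → rasepaar, rohupi → rohupiar, ronma → ronmaar) add -ar.
So rima → rimaar.

rimaar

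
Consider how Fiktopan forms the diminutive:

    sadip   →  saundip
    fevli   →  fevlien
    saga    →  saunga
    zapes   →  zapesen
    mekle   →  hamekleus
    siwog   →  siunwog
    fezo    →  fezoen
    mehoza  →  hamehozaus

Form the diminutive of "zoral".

saga and mehoza both end in -a yet inflect differently (saunga, hamehozaus), so the final letter is not what conditions the rule; the first letter is.
"zoral" begins with z-. The one such stem in the data (zapes → zapesen) adds -en, so the same rule applies.
The other patterns: stems beginning with s- insert -un- after the first vowel; stems beginning with m- add ha- … -us around the stem.
So zoral → zoralen.

zoralen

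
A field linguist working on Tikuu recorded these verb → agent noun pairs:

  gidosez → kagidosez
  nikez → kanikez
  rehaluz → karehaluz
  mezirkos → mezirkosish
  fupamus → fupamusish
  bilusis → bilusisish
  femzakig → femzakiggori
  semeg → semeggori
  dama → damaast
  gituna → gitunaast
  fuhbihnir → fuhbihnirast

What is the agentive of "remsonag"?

remsonaggori

"remsonag" ends in -g. The stems ending in -g (femzakig → femzakiggori, semeg → semeggori) double the final consonant and add -ori.
So remsonag → remsonaggori.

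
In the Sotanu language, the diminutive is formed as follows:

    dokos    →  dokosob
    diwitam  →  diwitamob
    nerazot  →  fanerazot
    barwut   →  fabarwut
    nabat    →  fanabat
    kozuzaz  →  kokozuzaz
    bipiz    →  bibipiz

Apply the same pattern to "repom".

repomob

"repom" ends in -m. The one such stem in the data (diwitam → diwitamob) adds -ob, so the same rule applies.
So repom → repomob.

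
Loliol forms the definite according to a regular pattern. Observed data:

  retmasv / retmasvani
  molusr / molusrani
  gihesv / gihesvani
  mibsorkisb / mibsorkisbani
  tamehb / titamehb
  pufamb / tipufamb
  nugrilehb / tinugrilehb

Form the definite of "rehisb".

rehisbani

"rehisb" has second-to-last letter 's'. The stems whose second-to-last letter is 's' (retmasv → retmasvani, molusr → molusrani, gihesv → gihesvani) add -ani.
The other pattern: stems whose second-to-last letter is 'h' or 'm' add the prefix ti-.
So rehisb → rehisbani.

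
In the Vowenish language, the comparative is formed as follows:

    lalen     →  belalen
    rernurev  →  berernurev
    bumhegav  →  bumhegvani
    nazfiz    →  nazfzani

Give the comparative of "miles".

bemiles

"miles" has last vowel 'e'. The stems whose last vowel is 'e' (lalen → belalen, rernurev → berernurev) add the prefix be-.
The other pattern: stems whose last vowel is 'a' or 'i' delete the last vowel and add -ani.
So miles → bemiles.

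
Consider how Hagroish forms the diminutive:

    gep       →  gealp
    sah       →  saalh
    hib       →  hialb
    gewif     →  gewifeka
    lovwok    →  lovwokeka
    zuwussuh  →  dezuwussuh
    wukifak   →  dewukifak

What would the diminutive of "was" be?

sah and zuwussuh both end in -h yet inflect differently (saalh, dezuwussuh), so the final letter is not what conditions the rule; the number of vowels is.
"was" has 1 vowel. The stems with 1 vowel (gep → gealp, sah → saalh, hib → hialb) insert -al- after the first vowel.
The other patterns: stems with 2 vowels add -eka; stems with 3 vowels add the prefix de-.
So was → waals.

waals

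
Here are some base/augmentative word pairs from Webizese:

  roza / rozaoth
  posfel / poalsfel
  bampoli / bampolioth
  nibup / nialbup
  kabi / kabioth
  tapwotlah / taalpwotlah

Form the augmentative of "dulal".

"dulal" ends in a consonant. The stems ending in a consonant (posfel → poalsfel, nibup → nialbup, tapwotlah → taalpwotlah) insert -al- after the first vowel.
So dulal → duallal.

duallal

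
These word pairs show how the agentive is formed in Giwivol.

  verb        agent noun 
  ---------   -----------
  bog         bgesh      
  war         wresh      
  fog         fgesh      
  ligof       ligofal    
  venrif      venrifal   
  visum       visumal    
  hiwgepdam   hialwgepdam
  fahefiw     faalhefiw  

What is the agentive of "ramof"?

ramofal

visum and hiwgepdam both end in -m yet inflect differently (visumal, hialwgepdam), so the final letter is not what conditions the rule; the number of vowels is.
"ramof" has 2 vowels. The stems with 2 vowels (ligof → ligofal, venrif → venrifal, visum → visumal) add -al.
So ramof → ramofal.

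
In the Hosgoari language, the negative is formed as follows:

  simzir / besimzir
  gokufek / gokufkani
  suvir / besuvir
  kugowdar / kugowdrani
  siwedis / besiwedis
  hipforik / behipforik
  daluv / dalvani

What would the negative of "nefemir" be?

benefemir

simzir and kugowdar both end in -r yet inflect differently (besimzir, kugowdrani), so the final letter is not what conditions the rule; the last vowel is.
"nefemir" has last vowel 'i'. The stems whose last vowel is 'i' (simzir → besimzir, siwedis → besiwedis, hipforik → behipforik) add the prefix be-.
The other pattern: stems whose last vowel is 'a', 'e' or 'u' delete the last vowel and add -ani.
So nefemir → benefemir.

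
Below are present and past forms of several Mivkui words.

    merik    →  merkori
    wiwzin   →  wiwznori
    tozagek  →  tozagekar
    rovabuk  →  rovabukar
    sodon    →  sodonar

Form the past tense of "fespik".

wiwzin and sodon both end in -n yet inflect differently (wiwznori, sodonar), so the final letter is not what conditions the rule; the last vowel is.
"fespik" has last vowel 'i'. The stems whose last vowel is 'i' (wiwzin → wiwznori, merik → merkori) delete the last vowel and add -ori.
So fespik → fespkori.

fespkori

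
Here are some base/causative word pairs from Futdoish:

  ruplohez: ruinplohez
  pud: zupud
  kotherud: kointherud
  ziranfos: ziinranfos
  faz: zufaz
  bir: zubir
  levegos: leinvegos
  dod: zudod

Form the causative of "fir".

zufir

"fir" has 1 vowel. The stems with 1 vowel (faz → zufaz, bir → zubir, pud → zupud) add the prefix zu-.
So fir → zufir.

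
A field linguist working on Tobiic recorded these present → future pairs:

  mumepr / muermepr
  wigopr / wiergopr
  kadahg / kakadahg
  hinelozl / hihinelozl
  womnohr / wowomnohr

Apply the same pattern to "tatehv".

tatatehv

"tatehv" has second-to-last letter 'h'. The stems whose second-to-last letter is 'h' (womnohr → wowomnohr, kadahg → kakadahg) repeat the first consonant+vowel as a prefix.
So tatehv → tatatehv.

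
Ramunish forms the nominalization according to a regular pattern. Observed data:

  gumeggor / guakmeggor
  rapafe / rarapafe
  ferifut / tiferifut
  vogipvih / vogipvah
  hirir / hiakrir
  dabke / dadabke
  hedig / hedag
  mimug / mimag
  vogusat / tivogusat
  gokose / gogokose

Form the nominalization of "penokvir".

peaknokvir

"penokvir" ends in -r. The stems ending in -r (hirir → hiakrir, gumeggor → guakmeggor) insert -ak- after the first vowel.
The other patterns: stems ending in -e repeat the first consonant+vowel as a prefix; stems ending in -t add the prefix ti-; stems ending in -g or -h change the last vowel to 'a'.
So penokvir → peaknokvir.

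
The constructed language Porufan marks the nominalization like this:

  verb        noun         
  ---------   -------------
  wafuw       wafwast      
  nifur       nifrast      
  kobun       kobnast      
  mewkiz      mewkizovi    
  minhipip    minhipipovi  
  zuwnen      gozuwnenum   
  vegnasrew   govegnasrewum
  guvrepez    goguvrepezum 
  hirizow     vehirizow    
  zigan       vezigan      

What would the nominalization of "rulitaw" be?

verulitaw

kobun and zuwnen both end in -n yet inflect differently (kobnast, gozuwnenum), so the final letter is not what conditions the rule; the last vowel is.
"rulitaw" has last vowel 'a'. The one such stem in the data (zigan → vezigan) adds the prefix ve-, so the same rule applies.
The other patterns: stems whose last vowel is 'u' delete the last vowel and add -ast; stems whose last vowel is 'i' add -ovi; stems whose last vowel is 'e' add go- … -um around the stem.
So rulitaw → verulitaw.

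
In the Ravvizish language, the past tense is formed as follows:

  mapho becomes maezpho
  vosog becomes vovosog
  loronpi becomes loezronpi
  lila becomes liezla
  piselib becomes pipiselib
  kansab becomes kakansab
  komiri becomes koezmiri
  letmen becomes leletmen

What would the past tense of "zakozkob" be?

piselib and komiri both have last vowel 'i' yet inflect differently (pipiselib, koezmiri), so the last vowel is not what conditions the rule; whether the stem ends in a vowel or a consonant is.
"zakozkob" ends in a consonant. The stems ending in a consonant (kansab → kakansab, letmen → leletmen, piselib → pipiselib) repeat the first consonant+vowel as a prefix.
The other pattern: stems ending in a vowel insert -ez- after the first vowel.
So zakozkob → zazakozkob.

zazakozkob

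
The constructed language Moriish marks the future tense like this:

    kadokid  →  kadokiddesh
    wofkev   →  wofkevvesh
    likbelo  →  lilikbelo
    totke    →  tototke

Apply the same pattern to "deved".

wofkev and totke both have last vowel 'e' yet inflect differently (wofkevvesh, tototke), so the last vowel is not what conditions the rule; whether the stem ends in a vowel or a consonant is.
"deved" ends in a consonant. The stems ending in a consonant (kadokid → kadokiddesh, wofkev → wofkevvesh) double the final consonant and add -esh.
The other pattern: stems ending in a vowel repeat the first consonant+vowel as a prefix.
So deved → deveddesh.

deveddesh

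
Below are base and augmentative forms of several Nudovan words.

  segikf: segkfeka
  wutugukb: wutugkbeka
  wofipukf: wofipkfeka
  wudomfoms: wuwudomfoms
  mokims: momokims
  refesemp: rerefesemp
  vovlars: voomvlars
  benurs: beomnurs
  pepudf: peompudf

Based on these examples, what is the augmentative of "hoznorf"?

"hoznorf" has second-to-last letter 'r'. The stems whose second-to-last letter is 'r' (vovlars → voomvlars, benurs → beomnurs) insert -om- after the first vowel.
The other patterns: stems whose second-to-last letter is 'k' delete the last vowel and add -eka; stems whose second-to-last letter is 'm' repeat the first consonant+vowel as a prefix.
So hoznorf → hoomznorf.

hoomznorf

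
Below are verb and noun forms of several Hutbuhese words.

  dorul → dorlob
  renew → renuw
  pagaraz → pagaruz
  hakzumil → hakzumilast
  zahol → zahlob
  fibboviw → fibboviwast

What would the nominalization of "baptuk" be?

baptkob

zahol and hakzumil both end in -l yet inflect differently (zahlob, hakzumilast), so the final letter is not what conditions the rule; the last vowel is.
"baptuk" has last vowel 'u'. The one such stem in the data (dorul → dorlob) deletes the last vowel and adds -ob (as does zahol), so the same rule applies.
The other patterns: stems whose last vowel is 'i' add -ast; stems whose last vowel is 'a' or 'e' change the last vowel to 'u'.
So baptuk → baptkob.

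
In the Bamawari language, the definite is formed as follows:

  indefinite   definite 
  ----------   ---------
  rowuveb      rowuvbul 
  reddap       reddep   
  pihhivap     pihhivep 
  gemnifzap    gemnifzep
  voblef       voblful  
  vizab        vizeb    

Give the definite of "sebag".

sebeg

"sebag" has last vowel 'a'. The stems whose last vowel is 'a' (vizab → vizeb, gemnifzap → gemnifzep, reddap → reddep) change the last vowel to 'e'.
So sebag → sebeg.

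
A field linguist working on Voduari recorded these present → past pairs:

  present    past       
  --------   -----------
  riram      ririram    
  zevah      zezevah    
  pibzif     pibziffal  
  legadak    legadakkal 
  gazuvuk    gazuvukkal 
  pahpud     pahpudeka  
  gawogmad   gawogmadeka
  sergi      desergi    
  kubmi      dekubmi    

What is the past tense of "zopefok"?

riram and legadak both have last vowel 'a' yet inflect differently (ririram, legadakkal), so the last vowel is not what conditions the rule; the final letter is.
"zopefok" ends in -k. The stems ending in -k (legadak → legadakkal, gazuvuk → gazuvukkal) double the final consonant and add -al.
The other patterns: stems ending in -h or -m repeat the first consonant+vowel as a prefix; stems ending in -d add -eka; stems ending in -i add the prefix de-.
So zopefok → zopefokkal.

zopefokkal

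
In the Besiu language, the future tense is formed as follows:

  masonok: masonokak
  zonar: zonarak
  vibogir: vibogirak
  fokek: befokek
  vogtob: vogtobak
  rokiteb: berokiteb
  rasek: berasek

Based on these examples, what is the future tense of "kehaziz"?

kehazizak

rasek and masonok both end in -k yet inflect differently (berasek, masonokak), so the final letter is not what conditions the rule; the last vowel is.
"kehaziz" has last vowel 'i'. The one such stem in the data (vibogir → vibogirak) adds -ak, so the same rule applies.
The other pattern: stems whose last vowel is 'e' add the prefix be-.
So kehaziz → kehazizak.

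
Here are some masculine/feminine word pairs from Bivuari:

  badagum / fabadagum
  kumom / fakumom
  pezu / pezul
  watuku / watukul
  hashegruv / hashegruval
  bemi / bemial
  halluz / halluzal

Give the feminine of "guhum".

faguhum

badagum and pezu both have last vowel 'u' yet inflect differently (fabadagum, pezul), so the last vowel is not what conditions the rule; the final letter is.
"guhum" ends in -m. The stems ending in -m (badagum → fabadagum, kumom → fakumom) add the prefix fa-.
The other patterns: stems ending in -u drop the final letter and add -ul; stems ending in -i, -v or -z add -al.
So guhum → faguhum.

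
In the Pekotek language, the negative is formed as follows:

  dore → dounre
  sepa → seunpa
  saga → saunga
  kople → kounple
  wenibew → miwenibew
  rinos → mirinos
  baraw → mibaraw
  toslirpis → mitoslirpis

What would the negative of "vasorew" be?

"vasorew" ends in a consonant. The stems ending in a consonant (wenibew → miwenibew, rinos → mirinos, baraw → mibaraw) add the prefix mi-.
The other pattern: stems ending in a vowel insert -un- after the first vowel.
So vasorew → mivasorew.

mivasorew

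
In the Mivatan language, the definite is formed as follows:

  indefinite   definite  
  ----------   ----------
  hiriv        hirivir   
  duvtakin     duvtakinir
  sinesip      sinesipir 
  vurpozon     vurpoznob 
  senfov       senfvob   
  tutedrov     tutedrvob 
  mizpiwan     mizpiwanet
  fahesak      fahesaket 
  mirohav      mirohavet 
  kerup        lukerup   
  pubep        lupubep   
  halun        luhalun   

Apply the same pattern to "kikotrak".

duvtakin and vurpozon both end in -n yet inflect differently (duvtakinir, vurpoznob), so the final letter is not what conditions the rule; the last vowel is.
"kikotrak" has last vowel 'a'. The stems whose last vowel is 'a' (mizpiwan → mizpiwanet, fahesak → fahesaket, mirohav → mirohavet) add -et.
The other patterns: stems whose last vowel is 'i' add -ir; stems whose last vowel is 'o' delete the last vowel and add -ob; stems whose last vowel is 'e' or 'u' add the prefix lu-.
So kikotrak → kikotraket.

kikotraket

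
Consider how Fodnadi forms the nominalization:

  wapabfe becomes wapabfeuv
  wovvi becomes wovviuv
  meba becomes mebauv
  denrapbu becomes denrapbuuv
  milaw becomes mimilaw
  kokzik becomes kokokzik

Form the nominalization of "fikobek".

fifikobek

meba and milaw both have last vowel 'a' yet inflect differently (mebauv, mimilaw), so the last vowel is not what conditions the rule; whether the stem ends in a vowel or a consonant is.
"fikobek" ends in a consonant. The stems ending in a consonant (milaw → mimilaw, kokzik → kokokzik) repeat the first consonant+vowel as a prefix.
So fikobek → fifikobek.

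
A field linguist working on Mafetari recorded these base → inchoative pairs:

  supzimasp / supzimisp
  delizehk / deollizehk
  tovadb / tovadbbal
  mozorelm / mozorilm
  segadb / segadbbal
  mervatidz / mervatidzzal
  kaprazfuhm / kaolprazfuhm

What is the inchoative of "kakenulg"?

kakenilg

kaprazfuhm and mozorelm both end in -m yet inflect differently (kaolprazfuhm, mozorilm), so the final letter is not what conditions the rule; the second-to-last letter is.
"kakenulg" has second-to-last letter 'l'. The one such stem in the data (mozorelm → mozorilm) changes the last vowel to 'i' (as does supzimasp), so the same rule applies.
The other patterns: stems whose second-to-last letter is 'h' insert -ol- after the first vowel; stems whose second-to-last letter is 'd' double the final consonant and add -al.
So kakenulg → kakenilg.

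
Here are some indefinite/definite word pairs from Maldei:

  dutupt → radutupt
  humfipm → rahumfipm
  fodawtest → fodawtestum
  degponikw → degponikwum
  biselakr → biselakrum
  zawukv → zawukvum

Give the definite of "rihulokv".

"rihulokv" has second-to-last letter 'k'. The stems whose second-to-last letter is 'k' (degponikw → degponikwum, biselakr → biselakrum, zawukv → zawukvum) add -um.
So rihulokv → rihulokvum.

rihulokvum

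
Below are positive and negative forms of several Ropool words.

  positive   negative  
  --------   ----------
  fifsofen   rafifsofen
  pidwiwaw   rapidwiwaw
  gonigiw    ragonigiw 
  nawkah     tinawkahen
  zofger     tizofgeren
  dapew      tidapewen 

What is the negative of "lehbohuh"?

pidwiwaw and dapew both end in -w yet inflect differently (rapidwiwaw, tidapewen), so the final letter is not what conditions the rule; the number of vowels is.
"lehbohuh" has 3 vowels. The stems with 3 vowels (fifsofen → rafifsofen, pidwiwaw → rapidwiwaw, gonigiw → ragonigiw) add the prefix ra-.
So lehbohuh → ralehbohuh.

ralehbohuh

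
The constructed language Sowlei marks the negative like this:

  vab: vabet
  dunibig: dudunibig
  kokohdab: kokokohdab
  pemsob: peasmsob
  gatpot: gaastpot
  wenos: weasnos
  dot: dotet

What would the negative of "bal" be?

balet

vab and pemsob both end in -b yet inflect differently (vabet, peasmsob), so the final letter is not what conditions the rule; the number of vowels is.
"bal" has 1 vowel. The stems with 1 vowel (dot → dotet, vab → vabet) add -et.
The other patterns: stems with 2 vowels insert -as- after the first vowel; stems with 3 vowels repeat the first consonant+vowel as a prefix.
So bal → balet.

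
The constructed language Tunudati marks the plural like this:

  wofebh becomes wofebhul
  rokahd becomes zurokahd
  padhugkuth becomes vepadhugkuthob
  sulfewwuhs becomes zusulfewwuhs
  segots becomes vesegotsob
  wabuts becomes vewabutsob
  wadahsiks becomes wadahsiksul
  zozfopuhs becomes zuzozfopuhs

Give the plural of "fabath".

vefabathob

"fabath" has second-to-last letter 't'. The stems whose second-to-last letter is 't' (segots → vesegotsob, wabuts → vewabutsob, padhugkuth → vepadhugkuthob) add ve- … -ob around the stem.
So fabath → vefabathob.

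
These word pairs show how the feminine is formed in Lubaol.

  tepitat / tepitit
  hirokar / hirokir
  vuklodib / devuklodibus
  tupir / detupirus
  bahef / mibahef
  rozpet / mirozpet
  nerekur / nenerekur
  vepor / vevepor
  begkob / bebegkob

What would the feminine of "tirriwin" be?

hirokar and tupir both end in -r yet inflect differently (hirokir, detupirus), so the final letter is not what conditions the rule; the last vowel is.
"tirriwin" has last vowel 'i'. The stems whose last vowel is 'i' (vuklodib → devuklodibus, tupir → detupirus) add de- … -us around the stem.
The other patterns: stems whose last vowel is 'a' change the last vowel to 'i'; stems whose last vowel is 'e' add the prefix mi-; stems whose last vowel is 'o' or 'u' repeat the first consonant+vowel as a prefix.
So tirriwin → detirriwinus.

detirriwinus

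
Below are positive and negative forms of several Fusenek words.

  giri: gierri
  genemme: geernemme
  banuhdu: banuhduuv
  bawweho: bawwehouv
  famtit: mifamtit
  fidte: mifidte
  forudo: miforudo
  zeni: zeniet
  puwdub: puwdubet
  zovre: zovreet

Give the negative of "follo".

genemme and fidte both end in -e yet inflect differently (geernemme, mifidte), so the final letter is not what conditions the rule; the first letter is.
"follo" begins with f-. The stems beginning with f- (famtit → mifamtit, fidte → mifidte, forudo → miforudo) add the prefix mi-.
So follo → mifollo.

mifollo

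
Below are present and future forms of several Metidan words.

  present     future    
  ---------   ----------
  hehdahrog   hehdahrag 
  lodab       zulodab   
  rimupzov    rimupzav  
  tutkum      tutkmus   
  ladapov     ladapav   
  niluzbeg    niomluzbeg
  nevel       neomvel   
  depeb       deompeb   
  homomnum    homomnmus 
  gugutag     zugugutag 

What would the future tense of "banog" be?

gugutag and niluzbeg both end in -g yet inflect differently (zugugutag, niomluzbeg), so the final letter is not what conditions the rule; the last vowel is.
"banog" has last vowel 'o'. The stems whose last vowel is 'o' (hehdahrog → hehdahrag, ladapov → ladapav, rimupzov → rimupzav) change the last vowel to 'a'.
So banog → banag.

banag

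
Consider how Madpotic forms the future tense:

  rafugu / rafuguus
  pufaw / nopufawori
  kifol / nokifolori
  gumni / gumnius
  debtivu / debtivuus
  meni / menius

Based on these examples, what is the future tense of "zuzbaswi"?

zuzbaswius

pufaw and meni both have 2 vowels yet inflect differently (nopufawori, menius), so the number of vowels is not what conditions the rule; whether the stem ends in a vowel or a consonant is.
"zuzbaswi" ends in a vowel. The stems ending in a vowel (meni → menius, rafugu → rafuguus, gumni → gumnius) add -us.
The other pattern: stems ending in a consonant add no- … -ori around the stem.
So zuzbaswi → zuzbaswius.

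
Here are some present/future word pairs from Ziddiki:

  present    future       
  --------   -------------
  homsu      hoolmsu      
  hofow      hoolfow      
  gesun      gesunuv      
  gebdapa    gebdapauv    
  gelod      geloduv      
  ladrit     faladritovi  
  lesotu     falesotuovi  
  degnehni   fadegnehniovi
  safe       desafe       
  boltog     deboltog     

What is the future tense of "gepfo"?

homsu and lesotu both end in -u yet inflect differently (hoolmsu, falesotuovi), so the final letter is not what conditions the rule; the first letter is.
"gepfo" begins with g-. The stems beginning with g- (gesun → gesunuv, gebdapa → gebdapauv, gelod → geloduv) add -uv.
The other patterns: stems beginning with h- insert -ol- after the first vowel; stems beginning with d- or l- add fa- … -ovi around the stem; stems beginning with b- or s- add the prefix de-.
So gepfo → gepfouv.

gepfouv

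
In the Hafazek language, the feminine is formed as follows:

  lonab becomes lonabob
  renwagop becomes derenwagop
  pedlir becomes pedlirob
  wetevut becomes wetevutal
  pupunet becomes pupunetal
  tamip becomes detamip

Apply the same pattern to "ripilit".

ripilital

pedlir and tamip both have last vowel 'i' yet inflect differently (pedlirob, detamip), so the last vowel is not what conditions the rule; the final letter is.
"ripilit" ends in -t. The stems ending in -t (wetevut → wetevutal, pupunet → pupunetal) add -al.
So ripilit → ripilital.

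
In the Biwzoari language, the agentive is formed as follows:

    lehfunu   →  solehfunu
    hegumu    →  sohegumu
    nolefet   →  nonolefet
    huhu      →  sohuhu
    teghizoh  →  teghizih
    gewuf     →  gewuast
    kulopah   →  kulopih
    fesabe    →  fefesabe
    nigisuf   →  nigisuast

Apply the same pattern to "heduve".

"heduve" ends in -e. The one such stem in the data (fesabe → fefesabe) repeats the first consonant+vowel as a prefix (as does nolefet), so the same rule applies.
So heduve → heheduve.

heheduve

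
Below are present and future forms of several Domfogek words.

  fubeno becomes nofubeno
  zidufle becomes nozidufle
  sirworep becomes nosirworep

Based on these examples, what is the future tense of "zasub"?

Every pair shown (fubeno → nofubeno, zidufle → nozidufle, sirworep → nosirworep) follows the same rule: add the prefix no-.
So zasub → nozasub.

nozasub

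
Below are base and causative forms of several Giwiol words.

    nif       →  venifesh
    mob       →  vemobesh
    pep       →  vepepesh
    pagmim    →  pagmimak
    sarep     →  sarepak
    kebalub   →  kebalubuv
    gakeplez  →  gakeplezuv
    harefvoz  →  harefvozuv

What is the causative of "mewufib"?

mewufibuv

pep and sarep both end in -p yet inflect differently (vepepesh, sarepak), so the final letter is not what conditions the rule; the number of vowels is.
"mewufib" has 3 vowels. The stems with 3 vowels (kebalub → kebalubuv, gakeplez → gakeplezuv, harefvoz → harefvozuv) add -uv.
So mewufib → mewufibuv.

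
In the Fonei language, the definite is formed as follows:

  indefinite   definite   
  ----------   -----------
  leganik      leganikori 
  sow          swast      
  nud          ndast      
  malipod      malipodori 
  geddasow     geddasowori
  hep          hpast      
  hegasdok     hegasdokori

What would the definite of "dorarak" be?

geddasow and sow both end in -w yet inflect differently (geddasowori, swast), so the final letter is not what conditions the rule; the number of vowels is.
"dorarak" has 3 vowels. The stems with 3 vowels (geddasow → geddasowori, hegasdok → hegasdokori, malipod → malipodori) add -ori.
The other pattern: stems with 1 vowel delete the last vowel and add -ast.
So dorarak → dorarakori.

dorarakori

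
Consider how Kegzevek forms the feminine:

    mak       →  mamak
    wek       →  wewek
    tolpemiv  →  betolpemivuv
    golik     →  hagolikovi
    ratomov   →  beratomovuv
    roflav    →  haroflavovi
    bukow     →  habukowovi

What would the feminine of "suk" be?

wek and golik both end in -k yet inflect differently (wewek, hagolikovi), so the final letter is not what conditions the rule; the number of vowels is.
"suk" has 1 vowel. The stems with 1 vowel (wek → wewek, mak → mamak) repeat the first consonant+vowel as a prefix.
The other patterns: stems with 2 vowels add ha- … -ovi around the stem; stems with 3 vowels add be- … -uv around the stem.
So suk → susuk.

susuk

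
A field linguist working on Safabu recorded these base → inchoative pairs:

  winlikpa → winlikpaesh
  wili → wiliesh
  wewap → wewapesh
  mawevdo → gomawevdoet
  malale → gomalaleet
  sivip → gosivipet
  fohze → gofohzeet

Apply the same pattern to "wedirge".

wewap and sivip both end in -p yet inflect differently (wewapesh, gosivipet), so the final letter is not what conditions the rule; the first letter is.
"wedirge" begins with w-. The stems beginning with w- (winlikpa → winlikpaesh, wili → wiliesh, wewap → wewapesh) add -esh.
So wedirge → wedirgeesh.

wedirgeesh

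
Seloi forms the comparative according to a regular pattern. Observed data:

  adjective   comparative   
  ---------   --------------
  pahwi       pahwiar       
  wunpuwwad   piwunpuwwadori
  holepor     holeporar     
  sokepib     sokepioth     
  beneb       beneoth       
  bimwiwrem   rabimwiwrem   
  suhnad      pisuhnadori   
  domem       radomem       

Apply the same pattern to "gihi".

gihiar

domem and beneb both have last vowel 'e' yet inflect differently (radomem, beneoth), so the last vowel is not what conditions the rule; the final letter is.
"gihi" ends in -i. The one such stem in the data (pahwi → pahwiar) adds -ar, so the same rule applies.
So gihi → gihiar.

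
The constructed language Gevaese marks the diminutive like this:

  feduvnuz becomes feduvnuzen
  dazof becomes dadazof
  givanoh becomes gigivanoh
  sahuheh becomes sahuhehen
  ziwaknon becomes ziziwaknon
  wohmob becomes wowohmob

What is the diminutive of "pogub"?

givanoh and sahuheh both end in -h yet inflect differently (gigivanoh, sahuhehen), so the final letter is not what conditions the rule; the last vowel is.
"pogub" has last vowel 'u'. The one such stem in the data (feduvnuz → feduvnuzen) adds -en, so the same rule applies.
So pogub → poguben.

poguben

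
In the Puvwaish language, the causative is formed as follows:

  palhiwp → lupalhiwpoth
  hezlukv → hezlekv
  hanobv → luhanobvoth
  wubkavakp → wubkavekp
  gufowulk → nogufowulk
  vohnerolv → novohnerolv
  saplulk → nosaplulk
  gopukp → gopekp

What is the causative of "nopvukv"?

hezlukv and vohnerolv both end in -v yet inflect differently (hezlekv, novohnerolv), so the final letter is not what conditions the rule; the second-to-last letter is.
"nopvukv" has second-to-last letter 'k'. The stems whose second-to-last letter is 'k' (wubkavakp → wubkavekp, hezlukv → hezlekv, gopukp → gopekp) change the last vowel to 'e'.
So nopvukv → nopvekv.

nopvekv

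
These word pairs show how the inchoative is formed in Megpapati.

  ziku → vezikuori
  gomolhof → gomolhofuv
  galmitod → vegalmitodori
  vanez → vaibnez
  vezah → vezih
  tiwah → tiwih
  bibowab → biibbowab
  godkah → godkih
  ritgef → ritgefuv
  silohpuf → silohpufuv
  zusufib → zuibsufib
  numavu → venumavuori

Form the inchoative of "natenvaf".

ritgef and vanez both have last vowel 'e' yet inflect differently (ritgefuv, vaibnez), so the last vowel is not what conditions the rule; the final letter is.
"natenvaf" ends in -f. The stems ending in -f (gomolhof → gomolhofuv, silohpuf → silohpufuv, ritgef → ritgefuv) add -uv.
So natenvaf → natenvafuv.

natenvafuv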